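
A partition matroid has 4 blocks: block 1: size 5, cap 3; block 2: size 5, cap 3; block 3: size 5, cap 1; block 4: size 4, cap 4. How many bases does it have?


A basis picks exactly ci elements from block i.
Number of bases = product of C(|Si|, ci).
= C(5,3) * C(5,3) * C(5,1) * C(4,4)
= 10 * 10 * 5 * 1
= 500.

500


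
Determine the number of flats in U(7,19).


Flats of U(7,19): every subset of size < 7 is a flat, plus E itself.
Count = (19 choose 0) + (19 choose 1) + (19 choose 2) + (19 choose 3) + (19 choose 4) + (19 choose 5) + (19 choose 6) + 1
     = 1 + 19 + 171 + 969 + 3876 + 11628 + 27132 + 1
     = 43797.

43797


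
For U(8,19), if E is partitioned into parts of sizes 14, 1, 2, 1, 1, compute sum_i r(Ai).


r(Ai) = min(|Ai|, 8) for each part.
Sum = min(14,8) + min(1,8) + min(2,8) + min(1,8) + min(1,8)
    = 8 + 1 + 2 + 1 + 1
    = 13.

13


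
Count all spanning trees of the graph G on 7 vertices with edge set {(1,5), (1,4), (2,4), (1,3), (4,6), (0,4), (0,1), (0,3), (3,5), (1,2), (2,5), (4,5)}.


By Kirchhoff's matrix tree theorem, the number of spanning trees equals
the determinant of any cofactor of the Laplacian matrix L.
G has 7 vertices and 12 edges.
Computing the (6 x 6) cofactor determinant gives 209.

209


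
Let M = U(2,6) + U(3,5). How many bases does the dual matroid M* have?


(M1+M2)* = M1* + M2*.
M1* = U(4,6), bases: C(6,4) = 15.
M2* = U(2,5), bases: C(5,2) = 10.
|B(M*)| = 15 * 10 = 150.

150


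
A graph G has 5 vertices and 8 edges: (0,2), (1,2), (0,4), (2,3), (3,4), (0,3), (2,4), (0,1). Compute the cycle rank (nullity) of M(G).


Cycle rank (nullity) = |E| - r(M) = |E| - (|V| - c).
|E| = 8, |V| = 5, c = 1.
Nullity = 8 - (5 - 1) = 8 - 4 = 4.

4


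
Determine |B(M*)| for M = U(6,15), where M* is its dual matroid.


The dual of U(r,n) is U(n-r, n) = U(9,15).
Bases of U(9,15) are all (9)-element subsets.
|B(M*)| = (15 choose 9) = 5005.

5005


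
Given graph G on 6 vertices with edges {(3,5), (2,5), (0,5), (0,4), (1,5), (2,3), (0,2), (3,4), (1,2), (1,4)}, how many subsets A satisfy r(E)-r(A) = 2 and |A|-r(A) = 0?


R(x,y) = sum over A in 2^E of x^(r(E)-r(A)) * y^(|A|-r(A)).
G has 6 vertices, 10 edges. r(E) = 5.
Enumerate all 2^10 = 1024 subsets.
Count subsets with r(E)-r(A)=2 and |A|-r(A)=0: 117.

117


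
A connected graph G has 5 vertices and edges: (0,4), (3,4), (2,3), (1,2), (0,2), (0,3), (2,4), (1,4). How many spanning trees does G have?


By Kirchhoff's matrix tree theorem, the number of spanning trees equals
the determinant of any cofactor of the Laplacian matrix L.
G has 5 vertices and 8 edges.
Computing the (4 x 4) cofactor determinant gives 40.

40


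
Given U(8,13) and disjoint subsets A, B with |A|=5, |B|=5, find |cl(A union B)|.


|A union B| = 5 + 5 = 10 (disjoint).
In U(8,13), cl(S) = S if |S| < 8, else cl(S) = E.
Since 10 >= 8, cl(A union B) = E.
|cl(A union B)| = 13.

13


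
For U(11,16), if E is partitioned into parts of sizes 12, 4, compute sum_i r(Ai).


r(Ai) = min(|Ai|, 11) for each part.
Sum = min(12,11) + min(4,11)
    = 11 + 4
    = 15.

15


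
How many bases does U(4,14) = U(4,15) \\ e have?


Deleting e from U(4,15) gives U(4,14) since n > r.
Bases of U(4,14) = C(14,4) = (14 * 13 * 12 * 11) / (1 * 2 * 3 * 4) = 1001.

1001


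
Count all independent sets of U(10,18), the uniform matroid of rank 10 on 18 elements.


Independent sets of U(10,18) are all subsets of size <= 10.
Count = (18 choose 0) + (18 choose 1) + (18 choose 2) + (18 choose 3) + (18 choose 4) + (18 choose 5) + (18 choose 6) + (18 choose 7) + (18 choose 8) + (18 choose 9) + (18 choose 10)
     = 1 + 18 + 153 + 816 + 3060 + 8568 + 18564 + 31824 + 43758 + 48620 + 43758
     = 199140.

199140


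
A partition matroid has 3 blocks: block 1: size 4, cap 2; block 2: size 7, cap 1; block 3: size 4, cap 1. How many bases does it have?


A basis picks exactly ci elements from block i.
Number of bases = product of C(|Si|, ci).
= C(4,2) * C(7,1) * C(4,1)
= 6 * 7 * 4
= 168.

168


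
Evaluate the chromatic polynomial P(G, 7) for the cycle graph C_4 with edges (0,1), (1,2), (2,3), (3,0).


P(C_4, k) = (k-1)^4 + (-1)^4*(k-1).
P(7) = (6)^4 + 6
= 1296 + 6 = 1302.

1302


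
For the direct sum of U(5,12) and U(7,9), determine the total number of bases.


Bases of a direct sum M1 + M2: |B| = |B(M1)| * |B(M2)|.
|B(U(5,12))| = C(12,5) = 792.
|B(U(7,9))| = C(9,7) = 36.
Total bases = 792 * 36 = 28512.

28512


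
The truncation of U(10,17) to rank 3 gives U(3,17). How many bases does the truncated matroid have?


Truncating U(10,17) to rank 3 gives U(3,17).
Bases of U(3,17) are all 3-element subsets of 17 elements.
Number of bases = (17 choose 3) = 680.

680


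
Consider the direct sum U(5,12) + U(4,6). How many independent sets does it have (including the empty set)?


For a direct sum, |I(M1+M2)| = |I(M1)| * |I(M2)|.
|I(U(5,12))| = sum C(12,k) for k=0..5 = 1586.
|I(U(4,6))| = sum C(6,k) for k=0..4 = 57.
Total = 1586 * 57 = 90402.

90402


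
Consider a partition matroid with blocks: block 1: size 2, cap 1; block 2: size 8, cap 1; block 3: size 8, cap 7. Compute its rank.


Rank of a partition matroid = sum of min(|Si|, ci) for each block.
= min(2,1) + min(8,1) + min(8,7)
= 1 + 1 + 7
= 9.

9


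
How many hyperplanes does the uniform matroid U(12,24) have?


Hyperplanes of U(12,24) are flats of rank 11.
In a uniform matroid, these are exactly the (11)-element subsets.
Count = (24 choose 11) = 2496144.

2496144


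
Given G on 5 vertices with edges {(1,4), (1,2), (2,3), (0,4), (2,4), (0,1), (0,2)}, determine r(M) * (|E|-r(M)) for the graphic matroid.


r(M) = |V| - c = 5 - 1 = 4.
nullity = |E| - r(M) = 7 - 4 = 3.
Product = 4 * 3 = 12.

12


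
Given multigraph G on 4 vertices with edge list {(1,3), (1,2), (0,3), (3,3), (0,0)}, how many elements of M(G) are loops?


In a graphic matroid, a loop is a self-loop edge (u,u) with rank 0.
Examining all 5 edges for self-loops...
Self-loops found: (3,3), (0,0)
Number of loops = 2.

2


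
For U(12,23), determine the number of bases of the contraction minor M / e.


Contracting e from U(12,23) gives U(11,22).
Bases of U(11,22) = C(22,11) = 705432.

705432


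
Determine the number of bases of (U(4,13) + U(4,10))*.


(M1+M2)* = M1* + M2*.
M1* = U(9,13), bases: C(13,9) = 715.
M2* = U(6,10), bases: C(10,6) = 210.
|B(M*)| = 715 * 210 = 150150.

150150


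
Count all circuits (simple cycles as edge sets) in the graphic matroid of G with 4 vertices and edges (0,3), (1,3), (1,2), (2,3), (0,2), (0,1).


A circuit in a graphic matroid = edge set of a simple cycle.
G has 4 vertices and 6 edges.
Enumerating all minimal edge subsets forming cycles...
Total circuits found: 7.

7


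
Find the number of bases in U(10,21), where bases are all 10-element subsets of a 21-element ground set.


Bases of U(10,21) are all 10-element subsets of the 21-element ground set.
Number of bases = C(21,10).
C(21,10) = 21! / (10! * 11!) = 352716.

352716


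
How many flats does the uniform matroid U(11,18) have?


Flats of U(11,18): every subset of size < 11 is a flat, plus E itself.
Count = C(18,0) + C(18,1) + C(18,2) + C(18,3) + C(18,4) + C(18,5) + C(18,6) + C(18,7) + C(18,8) + C(18,9) + C(18,10) + 1
     = 1 + 18 + 153 + 816 + 3060 + 8568 + 18564 + 31824 + 43758 + 48620 + 43758 + 1
     = 199141.

199141


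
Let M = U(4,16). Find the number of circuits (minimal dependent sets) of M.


In U(4,16), circuits are the (5)-element subsets.
Any set of 5 elements is dependent, and removing any one element gives
an independent set of size 4, so it is a minimal dependent set.
Number of circuits = (16 choose 5) = 4368.

4368


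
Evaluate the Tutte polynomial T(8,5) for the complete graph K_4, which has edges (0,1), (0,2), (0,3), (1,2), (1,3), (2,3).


T(K_4; x,y) = x^3 + 3x^2 + 4xy + 2x + y^3 + 3y^2 + 2y.
Substituting x=8, y=5:
= 512 + 192 + 160 + 16 + 125 + 75 + 10
= 1090.

1090


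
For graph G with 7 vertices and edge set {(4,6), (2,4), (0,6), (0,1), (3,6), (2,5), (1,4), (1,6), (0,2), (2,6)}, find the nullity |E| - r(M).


Cycle rank (nullity) = |E| - r(M) = |E| - (|V| - c).
|E| = 10, |V| = 7, c = 1.
Nullity = 10 - (7 - 1) = 10 - 6 = 4.

4


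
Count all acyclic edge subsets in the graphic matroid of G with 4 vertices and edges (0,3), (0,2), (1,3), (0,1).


An independent set in a graphic matroid is an acyclic edge subset.
G has 4 vertices and 4 edges.
Enumerate all 2^4 = 16 subsets, checking for acyclicity.
Total independent sets = 14.

14


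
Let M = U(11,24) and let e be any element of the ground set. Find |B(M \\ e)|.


Deleting e from U(11,24) gives U(11,23) since n > r.
Bases of U(11,23) = C(23,11) = 23! / (11! * 12!) = 1352078.

1352078


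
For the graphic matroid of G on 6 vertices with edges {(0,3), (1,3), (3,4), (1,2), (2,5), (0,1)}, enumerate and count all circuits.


A circuit in a graphic matroid = edge set of a simple cycle.
G has 6 vertices and 6 edges.
Enumerating all minimal edge subsets forming cycles...
Total circuits found: 1.

1


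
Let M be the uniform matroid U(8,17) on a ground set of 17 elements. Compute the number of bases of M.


Bases of U(8,17) are all 8-element subsets of the 17-element ground set.
Number of bases = C(17,8).
C(17,8) = 17! / (8! * 9!) = 24310.

24310


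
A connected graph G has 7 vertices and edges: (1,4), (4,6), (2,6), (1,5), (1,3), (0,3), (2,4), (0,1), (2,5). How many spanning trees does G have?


By Kirchhoff's matrix tree theorem, the number of spanning trees equals
the determinant of any cofactor of the Laplacian matrix L.
G has 7 vertices and 9 edges.
Computing the (6 x 6) cofactor determinant gives 33.

33


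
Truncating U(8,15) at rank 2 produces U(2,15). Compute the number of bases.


Truncating U(8,15) to rank 2 gives U(2,15).
Bases of U(2,15) are all 2-element subsets of 15 elements.
Number of bases = C(15,2) = (15 * 14) / (1 * 2) = 105.

105


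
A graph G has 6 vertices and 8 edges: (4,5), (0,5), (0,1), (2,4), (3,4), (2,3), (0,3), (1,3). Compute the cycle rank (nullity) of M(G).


Cycle rank (nullity) = |E| - r(M) = |E| - (|V| - c).
|E| = 8, |V| = 6, c = 1.
Nullity = 8 - (6 - 1) = 8 - 5 = 3.

3


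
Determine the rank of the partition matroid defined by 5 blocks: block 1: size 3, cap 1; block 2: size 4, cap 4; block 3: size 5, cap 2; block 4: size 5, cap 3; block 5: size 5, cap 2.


Rank of a partition matroid = sum of min(|Si|, ci) for each block.
= min(3,1) + min(4,4) + min(5,2) + min(5,3) + min(5,2)
= 1 + 4 + 2 + 3 + 2
= 12.

12


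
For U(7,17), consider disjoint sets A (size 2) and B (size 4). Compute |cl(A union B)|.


|A union B| = 2 + 4 = 6 (disjoint).
In U(7,17), cl(S) = S if |S| < 7, else cl(S) = E.
Since 6 < 7, cl(A union B) = A union B.
|cl(A union B)| = 6.

6


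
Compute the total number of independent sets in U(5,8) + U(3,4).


For a direct sum, |I(M1+M2)| = |I(M1)| * |I(M2)|.
|I(U(5,8))| = sum C(8,k) for k=0..5 = 219.
|I(U(3,4))| = sum C(4,k) for k=0..3 = 15.
Total = 219 * 15 = 3285.

3285


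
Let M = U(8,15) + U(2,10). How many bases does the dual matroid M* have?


(M1+M2)* = M1* + M2*.
M1* = U(7,15), bases: C(15,7) = 6435.
M2* = U(8,10), bases: C(10,8) = 45.
|B(M*)| = 6435 * 45 = 289575.

289575


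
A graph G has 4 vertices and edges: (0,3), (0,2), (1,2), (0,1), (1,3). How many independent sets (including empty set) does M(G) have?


An independent set in a graphic matroid is an acyclic edge subset.
G has 4 vertices and 5 edges.
Enumerate all 2^5 = 32 subsets, checking for acyclicity.
Total independent sets = 24.

24


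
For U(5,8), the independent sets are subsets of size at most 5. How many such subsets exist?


Independent sets of U(5,8) are all subsets of size <= 5.
Count = (8 choose 0) + (8 choose 1) + (8 choose 2) + (8 choose 3) + (8 choose 4) + (8 choose 5)
     = 1 + 8 + 28 + 56 + 70 + 56
     = 219.

219


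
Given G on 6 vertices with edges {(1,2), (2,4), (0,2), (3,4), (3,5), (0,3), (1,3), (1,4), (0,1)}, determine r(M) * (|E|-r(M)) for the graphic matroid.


r(M) = |V| - c = 6 - 1 = 5.
nullity = |E| - r(M) = 9 - 5 = 4.
Product = 5 * 4 = 20.

20


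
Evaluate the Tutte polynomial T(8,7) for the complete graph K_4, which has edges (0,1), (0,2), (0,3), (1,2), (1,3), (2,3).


T(K_4; x,y) = x^3 + 3x^2 + 4xy + 2x + y^3 + 3y^2 + 2y.
Substituting x=8, y=7:
= 512 + 192 + 224 + 16 + 343 + 147 + 14
= 1448.

1448


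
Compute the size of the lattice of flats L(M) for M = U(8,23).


Flats of U(8,23): every subset of size < 8 is a flat, plus E itself.
Count = C(23,0) + C(23,1) + C(23,2) + C(23,3) + C(23,4) + C(23,5) + C(23,6) + C(23,7) + 1
     = 1 + 23 + 253 + 1771 + 8855 + 33649 + 100947 + 245157 + 1
     = 390657.

390657


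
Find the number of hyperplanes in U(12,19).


Hyperplanes of U(12,19) are flats of rank 11.
In a uniform matroid, these are exactly the (11)-element subsets.
Count = C(19,11) = 75582.

75582


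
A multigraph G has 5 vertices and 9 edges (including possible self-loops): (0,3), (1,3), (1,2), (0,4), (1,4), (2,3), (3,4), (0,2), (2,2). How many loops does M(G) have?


In a graphic matroid, a loop is a self-loop edge (u,u) with rank 0.
Examining all 9 edges for self-loops...
Self-loops found: (2,2)
Number of loops = 1.

1


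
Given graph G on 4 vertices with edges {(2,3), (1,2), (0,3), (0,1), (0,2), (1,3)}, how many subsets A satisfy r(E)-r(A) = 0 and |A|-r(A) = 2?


R(x,y) = sum over A in 2^E of x^(r(E)-r(A)) * y^(|A|-r(A)).
G has 4 vertices, 6 edges. r(E) = 3.
Enumerate all 2^6 = 64 subsets.
Count subsets with r(E)-r(A)=0 and |A|-r(A)=2: 6.

6


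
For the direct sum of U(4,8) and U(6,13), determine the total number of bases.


Bases of a direct sum M1 + M2: |B| = |B(M1)| * |B(M2)|.
|B(U(4,8))| = C(8,4) = 70.
|B(U(6,13))| = C(13,6) = 1716.
Total bases = 70 * 1716 = 120120.

120120


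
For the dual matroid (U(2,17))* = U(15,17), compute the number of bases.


The dual of U(r,n) is U(n-r, n) = U(15,17).
Bases of U(15,17) are all (15)-element subsets.
|B(M*)| = C(17,15) = 17! / (15! * 2!) = 136.

136


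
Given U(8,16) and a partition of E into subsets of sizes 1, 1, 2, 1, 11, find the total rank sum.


r(Ai) = min(|Ai|, 8) for each part.
Sum = min(1,8) + min(1,8) + min(2,8) + min(1,8) + min(11,8)
    = 1 + 1 + 2 + 1 + 8
    = 13.

13


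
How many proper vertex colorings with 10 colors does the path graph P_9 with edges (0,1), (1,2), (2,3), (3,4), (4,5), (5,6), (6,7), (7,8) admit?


P(P_9, k) = k * (k-1)^(8).
P(10) = 10 * 9^8 = 10 * 43046721 = 430467210.

430467210


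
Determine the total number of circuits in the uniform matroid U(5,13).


In U(5,13), circuits are the (6)-element subsets.
Any set of 6 elements is dependent, and removing any one element gives
an independent set of size 5, so it is a minimal dependent set.
Number of circuits = C(13,6) = 1716.

1716


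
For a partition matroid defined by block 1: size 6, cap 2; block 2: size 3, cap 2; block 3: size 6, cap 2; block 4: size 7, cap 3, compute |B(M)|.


A basis picks exactly ci elements from block i.
Number of bases = product of C(|Si|, ci).
= C(6,2) * C(3,2) * C(6,2) * C(7,3)
= 15 * 3 * 15 * 35
= 23625.

23625


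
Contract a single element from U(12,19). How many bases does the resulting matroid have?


Contracting e from U(12,19) gives U(11,18).
Bases of U(11,18) = C(18,11) = 31824.

31824


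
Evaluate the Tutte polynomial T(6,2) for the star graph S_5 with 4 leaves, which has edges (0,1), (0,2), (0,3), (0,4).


A star on 5 vertices is a tree with 4 edges.
T(x,y) = x^(4) for any tree.
T(6,2) = 6^4 = 1296.

1296


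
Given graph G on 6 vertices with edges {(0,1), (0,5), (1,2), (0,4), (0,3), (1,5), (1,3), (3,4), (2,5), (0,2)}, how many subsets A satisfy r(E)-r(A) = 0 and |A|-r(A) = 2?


R(x,y) = sum over A in 2^E of x^(r(E)-r(A)) * y^(|A|-r(A)).
G has 6 vertices, 10 edges. r(E) = 5.
Enumerate all 2^10 = 1024 subsets.
Count subsets with r(E)-r(A)=0 and |A|-r(A)=2: 108.

108


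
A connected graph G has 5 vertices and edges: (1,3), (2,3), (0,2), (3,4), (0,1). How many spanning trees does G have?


By Kirchhoff's matrix tree theorem, the number of spanning trees equals
the determinant of any cofactor of the Laplacian matrix L.
G has 5 vertices and 5 edges.
Computing the (4 x 4) cofactor determinant gives 4.

4


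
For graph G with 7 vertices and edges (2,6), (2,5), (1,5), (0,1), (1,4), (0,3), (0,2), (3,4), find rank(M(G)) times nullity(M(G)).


r(M) = |V| - c = 7 - 1 = 6.
nullity = |E| - r(M) = 8 - 6 = 2.
Product = 6 * 2 = 12.

12


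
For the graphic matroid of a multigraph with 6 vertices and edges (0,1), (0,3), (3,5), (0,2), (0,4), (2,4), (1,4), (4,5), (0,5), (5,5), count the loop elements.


In a graphic matroid, a loop is a self-loop edge (u,u) with rank 0.
Examining all 10 edges for self-loops...
Self-loops found: (5,5)
Number of loops = 1.

1


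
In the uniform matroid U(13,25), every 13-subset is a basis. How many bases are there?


Bases of U(13,25) are all 13-element subsets of the 25-element ground set.
Number of bases = C(25,13).
C(25,13) = 5200300.

5200300


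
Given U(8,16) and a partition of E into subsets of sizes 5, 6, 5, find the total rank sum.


r(Ai) = min(|Ai|, 8) for each part.
Sum = min(5,8) + min(6,8) + min(5,8)
    = 5 + 6 + 5
    = 16.

16


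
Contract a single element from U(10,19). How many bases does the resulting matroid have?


Contracting e from U(10,19) gives U(9,18).
Bases of U(9,18) = C(18,9) = 48620.

48620


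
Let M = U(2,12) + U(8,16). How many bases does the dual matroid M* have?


(M1+M2)* = M1* + M2*.
M1* = U(10,12), bases: C(12,10) = 66.
M2* = U(8,16), bases: C(16,8) = 12870.
|B(M*)| = 66 * 12870 = 849420.

849420


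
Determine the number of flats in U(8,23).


Flats of U(8,23): every subset of size < 8 is a flat, plus E itself.
Count = C(23,0) + C(23,1) + C(23,2) + C(23,3) + C(23,4) + C(23,5) + C(23,6) + C(23,7) + 1
     = 1 + 23 + 253 + 1771 + 8855 + 33649 + 100947 + 245157 + 1
     = 390657.

390657


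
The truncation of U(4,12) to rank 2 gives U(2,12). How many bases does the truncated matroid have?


Truncating U(4,12) to rank 2 gives U(2,12).
Bases of U(2,12) are all 2-element subsets of 12 elements.
Number of bases = C(12,2) = 12! / (2! * 10!) = 66.

66


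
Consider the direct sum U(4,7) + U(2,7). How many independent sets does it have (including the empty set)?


For a direct sum, |I(M1+M2)| = |I(M1)| * |I(M2)|.
|I(U(4,7))| = sum C(7,k) for k=0..4 = 99.
|I(U(2,7))| = sum C(7,k) for k=0..2 = 29.
Total = 99 * 29 = 2871.

2871


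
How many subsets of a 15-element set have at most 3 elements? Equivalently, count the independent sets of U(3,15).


Independent sets of U(3,15) are all subsets of size <= 3.
Count = C(15,0) + C(15,1) + C(15,2) + C(15,3)
     = 1 + 15 + 105 + 455
     = 576.

576


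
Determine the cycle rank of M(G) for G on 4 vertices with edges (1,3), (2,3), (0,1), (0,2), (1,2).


Cycle rank (nullity) = |E| - r(M) = |E| - (|V| - c).
|E| = 5, |V| = 4, c = 1.
Nullity = 5 - (4 - 1) = 5 - 3 = 2.

2


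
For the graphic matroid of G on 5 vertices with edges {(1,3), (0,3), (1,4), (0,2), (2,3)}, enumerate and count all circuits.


A circuit in a graphic matroid = edge set of a simple cycle.
G has 5 vertices and 5 edges.
Enumerating all minimal edge subsets forming cycles...
Total circuits found: 1.

1


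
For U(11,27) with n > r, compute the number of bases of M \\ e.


Deleting e from U(11,27) gives U(11,26) since n > r.
Bases of U(11,26) = C(26,11) = 26! / (11! * 15!) = 7726160.

7726160


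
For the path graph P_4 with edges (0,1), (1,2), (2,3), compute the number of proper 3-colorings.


P(P_4, k) = k * (k-1)^(3).
P(3) = 3 * 2^3 = 3 * 8 = 24.

24


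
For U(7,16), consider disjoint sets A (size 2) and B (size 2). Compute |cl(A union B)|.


|A union B| = 2 + 2 = 4 (disjoint).
In U(7,16), cl(S) = S if |S| < 7, else cl(S) = E.
Since 4 < 7, cl(A union B) = A union B.
|cl(A union B)| = 4.

4


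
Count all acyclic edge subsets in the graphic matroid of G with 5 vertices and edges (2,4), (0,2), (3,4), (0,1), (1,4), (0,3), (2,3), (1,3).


An independent set in a graphic matroid is an acyclic edge subset.
G has 5 vertices and 8 edges.
Enumerate all 2^8 = 256 subsets, checking for acyclicity.
Total independent sets = 134.

134


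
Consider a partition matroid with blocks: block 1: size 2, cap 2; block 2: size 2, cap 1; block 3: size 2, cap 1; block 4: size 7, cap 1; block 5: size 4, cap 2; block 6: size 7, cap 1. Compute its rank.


Rank of a partition matroid = sum of min(|Si|, ci) for each block.
= min(2,2) + min(2,1) + min(2,1) + min(7,1) + min(4,2) + min(7,1)
= 2 + 1 + 1 + 1 + 2 + 1
= 8.

8


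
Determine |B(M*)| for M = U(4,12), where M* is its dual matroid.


The dual of U(r,n) is U(n-r, n) = U(8,12).
Bases of U(8,12) are all (8)-element subsets.
|B(M*)| = C(12,8) = 495.

495


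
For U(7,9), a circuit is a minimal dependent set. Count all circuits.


In U(7,9), circuits are the (8)-element subsets.
Any set of 8 elements is dependent, and removing any one element gives
an independent set of size 7, so it is a minimal dependent set.
Number of circuits = C(9,8) = 9.

9


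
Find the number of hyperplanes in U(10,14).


Hyperplanes of U(10,14) are flats of rank 9.
In a uniform matroid, these are exactly the (9)-element subsets.
Count = C(14,9) = 2002.

2002


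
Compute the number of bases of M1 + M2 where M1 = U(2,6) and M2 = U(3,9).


Bases of a direct sum M1 + M2: |B| = |B(M1)| * |B(M2)|.
|B(U(2,6))| = C(6,2) = 15.
|B(U(3,9))| = C(9,3) = 84.
Total bases = 15 * 84 = 1260.

1260


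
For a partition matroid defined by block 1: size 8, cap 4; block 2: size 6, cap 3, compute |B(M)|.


A basis picks exactly ci elements from block i.
Number of bases = product of C(|Si|, ci).
= C(8,4) * C(6,3)
= 70 * 20
= 1400.

1400


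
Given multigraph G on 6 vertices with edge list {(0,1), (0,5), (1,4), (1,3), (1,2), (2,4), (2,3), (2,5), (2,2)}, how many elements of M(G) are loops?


In a graphic matroid, a loop is a self-loop edge (u,u) with rank 0.
Examining all 9 edges for self-loops...
Self-loops found: (2,2)
Number of loops = 1.

1


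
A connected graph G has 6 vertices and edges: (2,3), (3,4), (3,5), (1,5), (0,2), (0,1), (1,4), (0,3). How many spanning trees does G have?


By Kirchhoff's matrix tree theorem, the number of spanning trees equals
the determinant of any cofactor of the Laplacian matrix L.
G has 6 vertices and 8 edges.
Computing the (5 x 5) cofactor determinant gives 32.

32


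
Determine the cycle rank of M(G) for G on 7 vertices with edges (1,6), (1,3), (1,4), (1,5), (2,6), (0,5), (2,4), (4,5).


Cycle rank (nullity) = |E| - r(M) = |E| - (|V| - c).
|E| = 8, |V| = 7, c = 1.
Nullity = 8 - (7 - 1) = 8 - 6 = 2.

2


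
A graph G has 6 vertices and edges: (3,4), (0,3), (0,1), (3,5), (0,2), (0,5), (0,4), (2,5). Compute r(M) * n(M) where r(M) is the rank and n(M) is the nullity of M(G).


r(M) = |V| - c = 6 - 1 = 5.
nullity = |E| - r(M) = 8 - 5 = 3.
Product = 5 * 3 = 15.

15


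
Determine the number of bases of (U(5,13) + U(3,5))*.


(M1+M2)* = M1* + M2*.
M1* = U(8,13), bases: C(13,8) = 1287.
M2* = U(2,5), bases: C(5,2) = 10.
|B(M*)| = 1287 * 10 = 12870.

12870


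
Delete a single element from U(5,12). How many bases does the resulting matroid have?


Deleting e from U(5,12) gives U(5,11) since n > r.
Bases of U(5,11) = C(11,5) = 11! / (5! * 6!) = 462.

462


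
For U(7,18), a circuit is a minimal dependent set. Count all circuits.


In U(7,18), circuits are the (8)-element subsets.
Any set of 8 elements is dependent, and removing any one element gives
an independent set of size 7, so it is a minimal dependent set.
Number of circuits = C(18,8) = 18! / (8! * 10!) = 43758.

43758


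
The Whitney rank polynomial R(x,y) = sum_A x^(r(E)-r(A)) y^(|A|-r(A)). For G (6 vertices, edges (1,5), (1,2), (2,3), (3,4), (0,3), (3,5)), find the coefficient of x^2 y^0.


R(x,y) = sum over A in 2^E of x^(r(E)-r(A)) * y^(|A|-r(A)).
G has 6 vertices, 6 edges. r(E) = 5.
Enumerate all 2^6 = 64 subsets.
Count subsets with r(E)-r(A)=2 and |A|-r(A)=0: 20.

20


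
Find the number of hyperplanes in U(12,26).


Hyperplanes of U(12,26) are flats of rank 11.
In a uniform matroid, these are exactly the (11)-element subsets.
Count = C(26,11) = 7726160.

7726160


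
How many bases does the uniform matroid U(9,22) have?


Bases of U(9,22) are all 9-element subsets of the 22-element ground set.
Number of bases = C(22,9).
C(22,9) = 497420.

497420


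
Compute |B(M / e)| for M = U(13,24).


Contracting e from U(13,24) gives U(12,23).
Bases of U(12,23) = C(23,12) = 1352078.

1352078


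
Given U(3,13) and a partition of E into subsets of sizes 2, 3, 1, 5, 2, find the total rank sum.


r(Ai) = min(|Ai|, 3) for each part.
Sum = min(2,3) + min(3,3) + min(1,3) + min(5,3) + min(2,3)
    = 2 + 3 + 1 + 3 + 2
    = 11.

11


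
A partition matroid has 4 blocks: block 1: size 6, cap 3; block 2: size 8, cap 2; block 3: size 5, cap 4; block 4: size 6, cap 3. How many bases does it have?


A basis picks exactly ci elements from block i.
Number of bases = product of C(|Si|, ci).
= C(6,3) * C(8,2) * C(5,4) * C(6,3)
= 20 * 28 * 5 * 20
= 56000.

56000


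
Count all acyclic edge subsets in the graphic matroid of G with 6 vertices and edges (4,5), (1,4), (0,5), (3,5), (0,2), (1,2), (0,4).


An independent set in a graphic matroid is an acyclic edge subset.
G has 6 vertices and 7 edges.
Enumerate all 2^7 = 128 subsets, checking for acyclicity.
Total independent sets = 104.

104


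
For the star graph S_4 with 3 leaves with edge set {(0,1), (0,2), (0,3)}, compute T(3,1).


A star on 4 vertices is a tree with 3 edges.
T(x,y) = x^(3) for any tree.
T(3,1) = 3^3 = 27.

27


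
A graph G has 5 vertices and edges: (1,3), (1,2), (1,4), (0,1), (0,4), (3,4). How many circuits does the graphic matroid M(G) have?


A circuit in a graphic matroid = edge set of a simple cycle.
G has 5 vertices and 6 edges.
Enumerating all minimal edge subsets forming cycles...
Total circuits found: 3.

3


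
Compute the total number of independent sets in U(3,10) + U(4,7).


For a direct sum, |I(M1+M2)| = |I(M1)| * |I(M2)|.
|I(U(3,10))| = sum C(10,k) for k=0..3 = 176.
|I(U(4,7))| = sum C(7,k) for k=0..4 = 99.
Total = 176 * 99 = 17424.

17424


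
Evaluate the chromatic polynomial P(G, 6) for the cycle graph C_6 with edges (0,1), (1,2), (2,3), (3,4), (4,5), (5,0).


P(C_6, k) = (k-1)^6 + (-1)^6*(k-1).
P(6) = (5)^6 + 5
= 15625 + 5 = 15630.

15630


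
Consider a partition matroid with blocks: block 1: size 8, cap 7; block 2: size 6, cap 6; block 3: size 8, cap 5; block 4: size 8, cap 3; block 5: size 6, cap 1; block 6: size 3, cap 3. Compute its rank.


Rank of a partition matroid = sum of min(|Si|, ci) for each block.
= min(8,7) + min(6,6) + min(8,5) + min(8,3) + min(6,1) + min(3,3)
= 7 + 6 + 5 + 3 + 1 + 3
= 25.

25


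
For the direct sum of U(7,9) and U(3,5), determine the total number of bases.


Bases of a direct sum M1 + M2: |B| = |B(M1)| * |B(M2)|.
|B(U(7,9))| = C(9,7) = 36.
|B(U(3,5))| = C(5,3) = 10.
Total bases = 36 * 10 = 360.

360


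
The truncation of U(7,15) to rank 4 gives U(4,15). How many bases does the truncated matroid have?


Truncating U(7,15) to rank 4 gives U(4,15).
Bases of U(4,15) are all 4-element subsets of 15 elements.
Number of bases = C(15,4) = (15 * 14 * 13 * 12) / (1 * 2 * 3 * 4) = 1365.

1365


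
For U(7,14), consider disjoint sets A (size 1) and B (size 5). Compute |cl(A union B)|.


|A union B| = 1 + 5 = 6 (disjoint).
In U(7,14), cl(S) = S if |S| < 7, else cl(S) = E.
Since 6 < 7, cl(A union B) = A union B.
|cl(A union B)| = 6.

6


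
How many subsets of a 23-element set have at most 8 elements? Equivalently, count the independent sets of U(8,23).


Independent sets of U(8,23) are all subsets of size <= 8.
Count = (23 choose 0) + (23 choose 1) + (23 choose 2) + (23 choose 3) + (23 choose 4) + (23 choose 5) + (23 choose 6) + (23 choose 7) + (23 choose 8)
     = 1 + 23 + 253 + 1771 + 8855 + 33649 + 100947 + 245157 + 490314
     = 880970.

880970


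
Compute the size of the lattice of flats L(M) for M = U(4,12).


Flats of U(4,12): every subset of size < 4 is a flat, plus E itself.
Count = C(12,0) + C(12,1) + C(12,2) + C(12,3) + 1
     = 1 + 12 + 66 + 220 + 1
     = 300.

300


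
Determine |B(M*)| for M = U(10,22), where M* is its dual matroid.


The dual of U(r,n) is U(n-r, n) = U(12,22).
Bases of U(12,22) are all (12)-element subsets.
|B(M*)| = C(22,12) = 22! / (12! * 10!) = 646646.

646646


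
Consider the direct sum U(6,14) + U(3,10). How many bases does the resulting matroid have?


Bases of a direct sum M1 + M2: |B| = |B(M1)| * |B(M2)|.
|B(U(6,14))| = C(14,6) = 3003.
|B(U(3,10))| = C(10,3) = 120.
Total bases = 3003 * 120 = 360360.

360360


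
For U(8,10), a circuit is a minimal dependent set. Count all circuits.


In U(8,10), circuits are the (9)-element subsets.
Any set of 9 elements is dependent, and removing any one element gives
an independent set of size 8, so it is a minimal dependent set.
Number of circuits = (10 choose 9) = 10.

10


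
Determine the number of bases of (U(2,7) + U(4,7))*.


(M1+M2)* = M1* + M2*.
M1* = U(5,7), bases: C(7,5) = 21.
M2* = U(3,7), bases: C(7,3) = 35.
|B(M*)| = 21 * 35 = 735.

735


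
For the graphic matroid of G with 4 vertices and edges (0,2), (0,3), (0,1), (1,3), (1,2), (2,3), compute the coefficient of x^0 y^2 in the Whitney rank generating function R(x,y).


R(x,y) = sum over A in 2^E of x^(r(E)-r(A)) * y^(|A|-r(A)).
G has 4 vertices, 6 edges. r(E) = 3.
Enumerate all 2^6 = 64 subsets.
Count subsets with r(E)-r(A)=0 and |A|-r(A)=2: 6.

6


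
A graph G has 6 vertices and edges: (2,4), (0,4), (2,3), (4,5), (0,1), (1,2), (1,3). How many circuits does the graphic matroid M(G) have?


A circuit in a graphic matroid = edge set of a simple cycle.
G has 6 vertices and 7 edges.
Enumerating all minimal edge subsets forming cycles...
Total circuits found: 3.

3


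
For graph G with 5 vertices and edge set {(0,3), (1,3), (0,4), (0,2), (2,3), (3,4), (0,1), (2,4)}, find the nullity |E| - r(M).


Cycle rank (nullity) = |E| - r(M) = |E| - (|V| - c).
|E| = 8, |V| = 5, c = 1.
Nullity = 8 - (5 - 1) = 8 - 4 = 4.

4


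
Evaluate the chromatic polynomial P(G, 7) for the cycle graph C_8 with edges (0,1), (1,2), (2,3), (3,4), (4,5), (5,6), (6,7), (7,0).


P(C_8, k) = (k-1)^8 + (-1)^8*(k-1).
P(7) = (6)^8 + 6
= 1679616 + 6 = 1679622.

1679622


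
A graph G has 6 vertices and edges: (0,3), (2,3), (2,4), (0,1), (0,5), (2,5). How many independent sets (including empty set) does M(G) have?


An independent set in a graphic matroid is an acyclic edge subset.
G has 6 vertices and 6 edges.
Enumerate all 2^6 = 64 subsets, checking for acyclicity.
Total independent sets = 60.

60


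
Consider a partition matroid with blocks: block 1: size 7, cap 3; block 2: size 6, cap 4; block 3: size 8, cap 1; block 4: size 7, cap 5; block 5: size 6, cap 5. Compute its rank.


Rank of a partition matroid = sum of min(|Si|, ci) for each block.
= min(7,3) + min(6,4) + min(8,1) + min(7,5) + min(6,5)
= 3 + 4 + 1 + 5 + 5
= 18.

18


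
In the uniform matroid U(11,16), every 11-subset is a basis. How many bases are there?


Bases of U(11,16) are all 11-element subsets of the 16-element ground set.
Number of bases = C(16,11).
C(16,11) = 4368.

4368


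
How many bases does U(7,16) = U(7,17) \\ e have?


Deleting e from U(7,17) gives U(7,16) since n > r.
Bases of U(7,16) = C(16,7) = 16! / (7! * 9!) = 11440.

11440


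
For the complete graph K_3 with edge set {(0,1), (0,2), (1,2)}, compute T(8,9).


T(K_3; x,y) = x^2 + x + y.
T(8,9) = 64 + 8 + 9 = 81.

81


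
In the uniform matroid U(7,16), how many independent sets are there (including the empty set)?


Independent sets of U(7,16) are all subsets of size <= 7.
Count = (16 choose 0) + (16 choose 1) + (16 choose 2) + (16 choose 3) + (16 choose 4) + (16 choose 5) + (16 choose 6) + (16 choose 7)
     = 1 + 16 + 120 + 560 + 1820 + 4368 + 8008 + 11440
     = 26333.

26333


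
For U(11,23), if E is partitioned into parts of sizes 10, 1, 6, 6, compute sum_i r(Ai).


r(Ai) = min(|Ai|, 11) for each part.
Sum = min(10,11) + min(1,11) + min(6,11) + min(6,11)
    = 10 + 1 + 6 + 6
    = 23.

23


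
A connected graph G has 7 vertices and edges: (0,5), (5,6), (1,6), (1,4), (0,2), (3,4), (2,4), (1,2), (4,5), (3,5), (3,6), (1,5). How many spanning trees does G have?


By Kirchhoff's matrix tree theorem, the number of spanning trees equals
the determinant of any cofactor of the Laplacian matrix L.
G has 7 vertices and 12 edges.
Computing the (6 x 6) cofactor determinant gives 323.

323


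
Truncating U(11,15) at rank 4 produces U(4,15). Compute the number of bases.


Truncating U(11,15) to rank 4 gives U(4,15).
Bases of U(4,15) are all 4-element subsets of 15 elements.
Number of bases = C(15,4) = 15! / (4! * 11!) = 1365.

1365


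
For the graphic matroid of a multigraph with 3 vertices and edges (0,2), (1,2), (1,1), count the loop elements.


In a graphic matroid, a loop is a self-loop edge (u,u) with rank 0.
Examining all 3 edges for self-loops...
Self-loops found: (1,1)
Number of loops = 1.

1


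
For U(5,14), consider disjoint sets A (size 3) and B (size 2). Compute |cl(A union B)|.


|A union B| = 3 + 2 = 5 (disjoint).
In U(5,14), cl(S) = S if |S| < 5, else cl(S) = E.
Since 5 >= 5, cl(A union B) = E.
|cl(A union B)| = 14.

14


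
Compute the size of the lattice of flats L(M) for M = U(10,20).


Flats of U(10,20): every subset of size < 10 is a flat, plus E itself.
Count = C(20,0) + C(20,1) + C(20,2) + C(20,3) + C(20,4) + C(20,5) + C(20,6) + C(20,7) + C(20,8) + C(20,9) + 1
     = 1 + 20 + 190 + 1140 + 4845 + 15504 + 38760 + 77520 + 125970 + 167960 + 1
     = 431911.

431911


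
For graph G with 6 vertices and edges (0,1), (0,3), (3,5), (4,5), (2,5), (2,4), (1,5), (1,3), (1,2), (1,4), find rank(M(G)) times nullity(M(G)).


r(M) = |V| - c = 6 - 1 = 5.
nullity = |E| - r(M) = 10 - 5 = 5.
Product = 5 * 5 = 25.

25


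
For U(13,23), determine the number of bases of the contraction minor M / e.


Contracting e from U(13,23) gives U(12,22).
Bases of U(12,22) = C(22,12) = 22! / (12! * 10!) = 646646.

646646


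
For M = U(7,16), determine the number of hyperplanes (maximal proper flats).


Hyperplanes of U(7,16) are flats of rank 6.
In a uniform matroid, these are exactly the (6)-element subsets.
Count = C(16,6) = 16! / (6! * 10!) = 8008.

8008


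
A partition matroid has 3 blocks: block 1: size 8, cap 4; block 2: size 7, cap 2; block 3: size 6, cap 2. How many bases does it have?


A basis picks exactly ci elements from block i.
Number of bases = product of C(|Si|, ci).
= C(8,4) * C(7,2) * C(6,2)
= 70 * 21 * 15
= 22050.

22050


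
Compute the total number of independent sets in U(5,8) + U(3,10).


For a direct sum, |I(M1+M2)| = |I(M1)| * |I(M2)|.
|I(U(5,8))| = sum C(8,k) for k=0..5 = 219.
|I(U(3,10))| = sum C(10,k) for k=0..3 = 176.
Total = 219 * 176 = 38544.

38544


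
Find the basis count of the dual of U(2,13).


The dual of U(r,n) is U(n-r, n) = U(11,13).
Bases of U(11,13) are all (11)-element subsets.
|B(M*)| = (13 choose 11) = 78.

78


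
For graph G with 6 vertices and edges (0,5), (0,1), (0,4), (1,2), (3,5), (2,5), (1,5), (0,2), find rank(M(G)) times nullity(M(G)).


r(M) = |V| - c = 6 - 1 = 5.
nullity = |E| - r(M) = 8 - 5 = 3.
Product = 5 * 3 = 15.

15


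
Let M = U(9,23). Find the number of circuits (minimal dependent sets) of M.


In U(9,23), circuits are the (10)-element subsets.
Any set of 10 elements is dependent, and removing any one element gives
an independent set of size 9, so it is a minimal dependent set.
Number of circuits = C(23,10) = 23! / (10! * 13!) = 1144066.

1144066


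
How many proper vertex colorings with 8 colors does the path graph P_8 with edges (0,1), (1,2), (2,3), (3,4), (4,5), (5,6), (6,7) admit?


P(P_8, k) = k * (k-1)^(7).
P(8) = 8 * 7^7 = 8 * 823543 = 6588344.

6588344


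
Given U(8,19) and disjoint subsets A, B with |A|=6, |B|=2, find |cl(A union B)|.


|A union B| = 6 + 2 = 8 (disjoint).
In U(8,19), cl(S) = S if |S| < 8, else cl(S) = E.
Since 8 >= 8, cl(A union B) = E.
|cl(A union B)| = 19.

19


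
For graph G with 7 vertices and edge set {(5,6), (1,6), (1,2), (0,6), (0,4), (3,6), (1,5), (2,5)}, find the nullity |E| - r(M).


Cycle rank (nullity) = |E| - r(M) = |E| - (|V| - c).
|E| = 8, |V| = 7, c = 1.
Nullity = 8 - (7 - 1) = 8 - 6 = 2.

2


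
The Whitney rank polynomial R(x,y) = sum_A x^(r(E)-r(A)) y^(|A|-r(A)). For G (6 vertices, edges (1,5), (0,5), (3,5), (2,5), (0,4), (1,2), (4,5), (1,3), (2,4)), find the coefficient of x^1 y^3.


R(x,y) = sum over A in 2^E of x^(r(E)-r(A)) * y^(|A|-r(A)).
G has 6 vertices, 9 edges. r(E) = 5.
Enumerate all 2^9 = 512 subsets.
Count subsets with r(E)-r(A)=1 and |A|-r(A)=3: 2.

2


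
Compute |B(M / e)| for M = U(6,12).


Contracting e from U(6,12) gives U(5,11).
Bases of U(5,11) = C(11,5) = 462.

462


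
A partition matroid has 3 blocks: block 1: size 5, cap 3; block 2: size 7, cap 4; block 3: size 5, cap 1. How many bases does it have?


A basis picks exactly ci elements from block i.
Number of bases = product of C(|Si|, ci).
= C(5,3) * C(7,4) * C(5,1)
= 10 * 35 * 5
= 1750.

1750


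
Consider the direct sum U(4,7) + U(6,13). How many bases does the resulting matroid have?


Bases of a direct sum M1 + M2: |B| = |B(M1)| * |B(M2)|.
|B(U(4,7))| = C(7,4) = 35.
|B(U(6,13))| = C(13,6) = 1716.
Total bases = 35 * 1716 = 60060.

60060


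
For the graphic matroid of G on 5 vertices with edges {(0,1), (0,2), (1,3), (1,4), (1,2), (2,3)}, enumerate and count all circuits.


A circuit in a graphic matroid = edge set of a simple cycle.
G has 5 vertices and 6 edges.
Enumerating all minimal edge subsets forming cycles...
Total circuits found: 3.

3


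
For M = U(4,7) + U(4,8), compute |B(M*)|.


(M1+M2)* = M1* + M2*.
M1* = U(3,7), bases: C(7,3) = 35.
M2* = U(4,8), bases: C(8,4) = 70.
|B(M*)| = 35 * 70 = 2450.

2450


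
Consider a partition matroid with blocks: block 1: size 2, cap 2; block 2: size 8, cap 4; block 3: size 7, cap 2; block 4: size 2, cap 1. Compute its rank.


Rank of a partition matroid = sum of min(|Si|, ci) for each block.
= min(2,2) + min(8,4) + min(7,2) + min(2,1)
= 2 + 4 + 2 + 1
= 9.

9


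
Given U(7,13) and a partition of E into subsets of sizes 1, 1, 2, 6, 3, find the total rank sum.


r(Ai) = min(|Ai|, 7) for each part.
Sum = min(1,7) + min(1,7) + min(2,7) + min(6,7) + min(3,7)
    = 1 + 1 + 2 + 6 + 3
    = 13.

13


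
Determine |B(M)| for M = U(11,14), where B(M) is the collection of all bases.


Bases of U(11,14) are all 11-element subsets of the 14-element ground set.
Number of bases = C(14,11).
(14 choose 11) = 364.

364


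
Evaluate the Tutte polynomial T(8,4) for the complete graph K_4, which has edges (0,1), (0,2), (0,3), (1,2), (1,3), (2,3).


T(K_4; x,y) = x^3 + 3x^2 + 4xy + 2x + y^3 + 3y^2 + 2y.
Substituting x=8, y=4:
= 512 + 192 + 128 + 16 + 64 + 48 + 8
= 968.

968


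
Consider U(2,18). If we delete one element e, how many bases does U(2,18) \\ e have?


Deleting e from U(2,18) gives U(2,17) since n > r.
Bases of U(2,17) = C(17,2) = (17 * 16) / (1 * 2) = 136.

136


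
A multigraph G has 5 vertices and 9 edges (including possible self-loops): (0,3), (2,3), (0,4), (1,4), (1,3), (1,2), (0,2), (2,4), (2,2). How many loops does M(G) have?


In a graphic matroid, a loop is a self-loop edge (u,u) with rank 0.
Examining all 9 edges for self-loops...
Self-loops found: (2,2)
Number of loops = 1.

1
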